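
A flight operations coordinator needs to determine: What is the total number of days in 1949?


Year: 1949
Check leap year rules:
Divisible by 4? No
1949 is not a leap year
Days: 365

365


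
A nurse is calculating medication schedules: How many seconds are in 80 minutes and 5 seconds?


Minutes: 80
Seconds: 5
Convert minutes to seconds: 80 x 60 = 4800
Add remaining seconds: 4800 + 5 = 4805

4805


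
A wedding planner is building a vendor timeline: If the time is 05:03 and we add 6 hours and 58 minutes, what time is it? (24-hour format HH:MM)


Start time: 05:03
Adding: 6 hours 58 minutes
Minutes: 3 + 58 = 61
Minute overflow: 61 >= 60, so carry 1 hour, minutes = 1
Hours: 5 + 6 + 1 = 12
Result: 12:01

12:01


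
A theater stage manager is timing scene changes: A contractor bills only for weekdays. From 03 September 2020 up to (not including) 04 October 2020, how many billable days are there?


Start: 2020-09-03 (Thursday)
End (exclusive): 2020-10-04 (Sunday)
Total calendar days: 31
Full weeks: 31 // 7 = 4 -> 20 weekdays
Remaining 3 days starting on Thursday:
  Thu(w), Fri(w), Sat(-) -> 2 weekdays
Total business days: 20 + 2 = 22

22


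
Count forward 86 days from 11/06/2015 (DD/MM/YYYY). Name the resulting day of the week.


Start: 2015-06-11 (Thursday)
Step 1 - find target date: add 86 days
  2015-06-11 + 86 days = 2015-09-05
Step 2 - day of week:
  86 mod 7 = 2
  Thursday + 2 days -> Saturday
Result: Saturday (2015-09-05)

Saturday


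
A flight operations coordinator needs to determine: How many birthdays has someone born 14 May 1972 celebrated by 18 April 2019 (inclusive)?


Birth: 1972-05-14
Reference: 2019-04-18
Year difference: 2019 - 1972 = 47
Has birthday (05-14) occurred by 04-18? No
Birthday not yet reached this year -> subtract 1
Age in full years: 46

46


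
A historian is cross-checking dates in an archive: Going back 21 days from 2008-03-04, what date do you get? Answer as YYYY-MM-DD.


Start: 2008-03-04
Subtracting 21 days
Days already passed in March: 4
After going back through March: 17 more days to subtract
February 2008 has 29 days, need 17
Result: 2008-02-12

2008-02-12


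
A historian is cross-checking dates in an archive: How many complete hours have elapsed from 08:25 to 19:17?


Start: 08:25
End: 19:17
Hour difference: 19 - 8 = 11 hours
Minute difference: 17 - 25 = -8 minutes
Total minutes: 652
Complete hours: 652 / 60 = 10 (remainder 52)

10


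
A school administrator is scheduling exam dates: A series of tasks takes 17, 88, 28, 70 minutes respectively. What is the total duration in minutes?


Durations: 17, 88, 28, 70
Running sum: 17
+ 88 = 105
+ 28 = 133
+ 70 = 203
Total duration: 203 minutes
That is 3 hours and 23 minutes

203


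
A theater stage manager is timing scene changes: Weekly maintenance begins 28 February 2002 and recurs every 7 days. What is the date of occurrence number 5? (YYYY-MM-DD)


First occurrence: 2002-02-28 (occurrence 1)
Each occurrence is 7 days after the previous.
Occurrence 5 is 4 weeks after the first.
4 weeks = 28 days
2002-02-28 + 28 days = 2002-03-28

2002-03-28


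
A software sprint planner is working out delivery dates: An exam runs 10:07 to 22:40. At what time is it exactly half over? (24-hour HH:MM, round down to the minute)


Start time: 10:07 = 607 minutes from midnight
End time: 22:40 = 1360 minutes from midnight
Sum: 607 + 1360 = 1967
Midpoint: 1967 / 2 = 983 minutes
Convert: 983 / 60 = 16 hours, 23 minutes
Result: 16:23

16:23


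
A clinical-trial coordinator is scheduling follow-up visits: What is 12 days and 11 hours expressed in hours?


Days: 12
Extra hours: 11
Hours per day: 24
Days to hours: 12 x 24 = 288
Total: 288 + 11 = 299

299


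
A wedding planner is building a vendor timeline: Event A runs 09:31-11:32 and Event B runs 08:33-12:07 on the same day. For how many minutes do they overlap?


Interval A: [571, 692] minutes from midnight
Interval B: [513, 727] minutes from midnight
Overlap start = max(571, 513) = 571
Overlap end = min(692, 727) = 692
Overlap = 692 - 571 = 121 minutes

121


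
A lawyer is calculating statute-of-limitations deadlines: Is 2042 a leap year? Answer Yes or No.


Year: 2042
Divisible by 4? 2042 / 4 = 510.5 -> No
Not divisible by 4, so NOT a leap year

No


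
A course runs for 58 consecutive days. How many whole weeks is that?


Total days: 58
Days per week: 7
Division: 58 / 7 = 8 remainder 2
Complete weeks: 8
Remaining days: 2

8


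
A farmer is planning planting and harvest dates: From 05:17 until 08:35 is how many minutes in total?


Start time: 05:17 = 317 minutes from midnight
End time: 08:35 = 515 minutes from midnight
Difference: 515 - 317 = 198 minutes
That is 3 hours and 18 minutes

198


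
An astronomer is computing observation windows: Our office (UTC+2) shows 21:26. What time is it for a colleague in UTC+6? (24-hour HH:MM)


Local time: 21:26 at UTC+2 (offset 2h)
Target zone: UTC+6 (offset 6h)
Difference: 6 - (2) = 4 hours
Calculation: 21 + (4) = 25
Wraparound: (25) mod 24 = 1
Result: 01:26

01:26


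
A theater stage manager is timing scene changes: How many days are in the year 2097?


Year: 2097
Check leap year rules:
Divisible by 4? No
2097 is not a leap year
Days: 365

365


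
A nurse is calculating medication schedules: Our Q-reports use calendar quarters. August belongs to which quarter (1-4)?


Month: August (month 8)
Q1: January-March (months 1-3)
Q2: April-June (months 4-6)
Q3: July-September (months 7-9)
Q4: October-December (months 10-12)
Month 8 falls in Q3

3


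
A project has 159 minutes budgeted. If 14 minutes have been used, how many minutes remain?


Total budget: 159 minutes
Time used: 14 minutes
Remaining: 159 - 14 = 145 minutes
Percent used: 8.8%
Percent remaining: 91.2%

145


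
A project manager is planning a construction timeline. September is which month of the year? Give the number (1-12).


Calendar month order:
8. August
9. September <--
10. October
September is month number 9

9


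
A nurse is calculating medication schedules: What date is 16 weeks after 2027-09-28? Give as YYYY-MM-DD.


Start: 2027-09-28
Weeks to add: 16
Convert to days: 16 x 7 = 112 days
Add 112 days to 2027-09-28
Result: 2028-01-18

2028-01-18


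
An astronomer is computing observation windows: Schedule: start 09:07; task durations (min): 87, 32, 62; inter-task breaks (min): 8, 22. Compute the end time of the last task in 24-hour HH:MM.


Start: 09:07 = 547 min from midnight
  after task 1 (87 min): 10:34
  after break (8 min): 10:42
  after task 2 (32 min): 11:14
  after break (22 min): 11:36
  after task 3 (62 min): 12:38
Total elapsed: 211 minutes
End time: 12:38

12:38


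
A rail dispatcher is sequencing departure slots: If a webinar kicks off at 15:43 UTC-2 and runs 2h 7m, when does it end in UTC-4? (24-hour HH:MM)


Start: 15:43 in UTC-2
Step 1 - add duration:
  minutes: 43 + 7 = 50
  hours: 15 + 2 + 0 = 17
  end in UTC-2: 17:50
Step 2 - convert UTC-2 -> UTC-4:
  offset difference: -4 - (-2) = -2 hours
  17 + (-2) = 15 -> mod 24 = 15
Result: 15:50 in UTC-4

15:50


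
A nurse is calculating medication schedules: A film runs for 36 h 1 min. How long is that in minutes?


Hours: 36
Minutes: 1
Convert hours to minutes: 36 x 60 = 2160
Add remaining minutes: 2160 + 1 = 2161

2161


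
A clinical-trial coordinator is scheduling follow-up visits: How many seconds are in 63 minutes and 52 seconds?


Minutes: 63
Extra seconds: 52
Seconds per minute: 60
Minutes to seconds: 63 x 60 = 3780
Total: 3780 + 52 = 3832

3832


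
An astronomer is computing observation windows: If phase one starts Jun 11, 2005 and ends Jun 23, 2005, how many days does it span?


Start date: 2005-06-11
End date: 2005-06-23
Jun 2005: +12 days
Total: 12 days

12


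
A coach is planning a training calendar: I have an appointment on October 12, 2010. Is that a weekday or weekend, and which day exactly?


Date: 2010-10-12
January 1, 2010 is a Friday
Day of year: 285
Offset from Jan 1: 284 days
284 mod 7 = 4
Result: Tuesday

Tuesday


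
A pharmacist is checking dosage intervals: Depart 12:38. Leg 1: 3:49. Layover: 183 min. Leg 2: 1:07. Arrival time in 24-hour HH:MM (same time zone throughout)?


Depart: 12:38
Leg 1: +229 min -> 16:27
Layover: +183 min -> 19:30
Leg 2: +67 min -> 20:37
Total travel: 479 minutes = 7h 59m
Arrival: 20:37

20:37


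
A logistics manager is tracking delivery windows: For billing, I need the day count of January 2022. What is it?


Month: January
Year: 2022
January is a 31-day month
Total: 31 days

31


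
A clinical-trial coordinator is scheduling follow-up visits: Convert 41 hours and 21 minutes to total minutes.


Hours: 41
Extra minutes: 21
Minutes per hour: 60
Hours to minutes: 41 x 60 = 2460
Total: 2460 + 21 = 2481

2481


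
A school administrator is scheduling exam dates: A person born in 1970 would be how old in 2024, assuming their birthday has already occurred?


Birth year: 1970
Current year: 2024
Age = current year - birth year
Age = 2024 - 1970 = 54

54


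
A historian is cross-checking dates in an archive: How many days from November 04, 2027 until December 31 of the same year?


Start: November 04, 2027
End: December 31, 2027
Days left in November: 26
December: 31
Sum of remaining months: 31
Total: 26 + 31 = 57

57


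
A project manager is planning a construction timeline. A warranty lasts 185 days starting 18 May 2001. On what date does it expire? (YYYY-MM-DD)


Start: 2001-05-18
Adding 185 days
Days remaining in May: 13
After May: 172 days still to add
June 2001: 30 days, 142 remaining
July 2001: 31 days, 111 remaining
August 2001: 31 days, 80 remaining
September 2001: 30 days, 50 remaining
Result: 2001-11-19

2001-11-19


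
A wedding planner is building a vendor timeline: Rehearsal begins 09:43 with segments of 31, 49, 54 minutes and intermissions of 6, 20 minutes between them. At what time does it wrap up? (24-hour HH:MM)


Start: 09:43 = 583 min from midnight
  after task 1 (31 min): 10:14
  after break (6 min): 10:20
  after task 2 (49 min): 11:09
  after break (20 min): 11:29
  after task 3 (54 min): 12:23
Total elapsed: 160 minutes
End time: 12:23

12:23


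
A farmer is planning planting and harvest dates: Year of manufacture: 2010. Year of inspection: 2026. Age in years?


Birth year: 2010
Current year: 2026
Age = current year - birth year
Age = 2026 - 2010 = 16

16


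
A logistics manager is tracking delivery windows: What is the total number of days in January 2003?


Month: January
Year: 2003
January is a 31-day month
Total: 31 days

31


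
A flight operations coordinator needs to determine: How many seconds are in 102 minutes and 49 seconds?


Minutes: 102
Seconds: 49
Convert minutes to seconds: 102 x 60 = 6120
Add remaining seconds: 6120 + 49 = 6169

6169


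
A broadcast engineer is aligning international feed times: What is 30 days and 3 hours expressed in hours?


Days: 30
Extra hours: 3
Hours per day: 24
Days to hours: 30 x 24 = 720
Total: 720 + 3 = 723

723


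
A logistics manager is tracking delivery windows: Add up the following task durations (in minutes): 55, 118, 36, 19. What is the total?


Durations: 55, 118, 36, 19
Running sum: 55
+ 118 = 173
+ 36 = 209
+ 19 = 228
Total duration: 228 minutes
That is 3 hours and 48 minutes

228


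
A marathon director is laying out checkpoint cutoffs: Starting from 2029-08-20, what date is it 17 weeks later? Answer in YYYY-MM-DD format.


Start: 2029-08-20
Weeks to add: 17
Convert to days: 17 x 7 = 119 days
Add 119 days to 2029-08-20
Result: 2029-12-17

2029-12-17


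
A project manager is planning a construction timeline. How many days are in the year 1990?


Year: 1990
Check leap year rules:
Divisible by 4? No
1990 is not a leap year
Days: 365

365


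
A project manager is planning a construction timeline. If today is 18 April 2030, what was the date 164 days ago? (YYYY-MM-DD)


Start: 2030-04-18
Subtracting 164 days
Days already passed in April: 18
After going back through April: 146 more days to subtract
March 2030: 31 days, 115 remaining
February 2030: 28 days, 87 remaining
January 2030: 31 days, 56 remaining
December 2029: 31 days, 25 remaining
Result: 2029-11-05

2029-11-05


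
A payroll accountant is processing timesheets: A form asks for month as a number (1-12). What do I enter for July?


Calendar month order:
6. June
7. July <--
8. August
July is month number 7

7


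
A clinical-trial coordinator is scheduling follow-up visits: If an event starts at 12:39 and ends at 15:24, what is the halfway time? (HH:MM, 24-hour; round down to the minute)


Start time: 12:39 = 759 minutes from midnight
End time: 15:24 = 924 minutes from midnight
Sum: 759 + 924 = 1683
Midpoint: 1683 / 2 = 841 minutes
Convert: 841 / 60 = 14 hours, 1 minutes
Result: 14:01

14:01


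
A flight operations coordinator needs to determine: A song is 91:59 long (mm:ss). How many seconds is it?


Minutes: 91
Extra seconds: 59
Seconds per minute: 60
Minutes to seconds: 91 x 60 = 5460
Total: 5460 + 59 = 5519

5519


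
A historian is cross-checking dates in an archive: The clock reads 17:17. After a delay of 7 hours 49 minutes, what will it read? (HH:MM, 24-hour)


Start time: 17:17
Adding: 7 hours 49 minutes
Minutes: 17 + 49 = 66
Minute overflow: 66 >= 60, so carry 1 hour, minutes = 6
Hours: 17 + 7 + 1 = 25
Hour wraparound: 25 mod 24 = 1
Result: 01:06

01:06


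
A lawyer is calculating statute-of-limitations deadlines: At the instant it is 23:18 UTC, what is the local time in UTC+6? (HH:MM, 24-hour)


Local time: 23:18 at UTC (offset 0h)
Target zone: UTC+6 (offset 6h)
Difference: 6 - (0) = 6 hours
Calculation: 23 + (6) = 29
Wraparound: (29) mod 24 = 5
Result: 05:18

05:18


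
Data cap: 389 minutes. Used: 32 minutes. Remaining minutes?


Total budget: 389 minutes
Time used: 32 minutes
Remaining: 389 - 32 = 357 minutes
Percent used: 8.2%
Percent remaining: 91.8%

357


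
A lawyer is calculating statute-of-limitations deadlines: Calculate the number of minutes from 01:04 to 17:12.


Start time: 01:04 = 64 minutes from midnight
End time: 17:12 = 1032 minutes from midnight
Difference: 1032 - 64 = 968 minutes
That is 16 hours and 8 minutes

968


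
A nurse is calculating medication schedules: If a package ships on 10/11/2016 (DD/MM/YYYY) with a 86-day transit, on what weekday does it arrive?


Start: 2016-11-10 (Thursday)
Step 1 - find target date: add 86 days
  2016-11-10 + 86 days = 2017-02-04
Step 2 - day of week:
  86 mod 7 = 2
  Thursday + 2 days -> Saturday
Result: Saturday (2017-02-04)

Saturday


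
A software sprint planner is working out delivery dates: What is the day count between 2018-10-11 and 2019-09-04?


Start date: 2018-10-11
End date: 2019-09-04
Oct 2018: +21 days
Nov 2018: +30 days
Dec 2018: +31 days
... (9 more months)
Total: 328 days

328


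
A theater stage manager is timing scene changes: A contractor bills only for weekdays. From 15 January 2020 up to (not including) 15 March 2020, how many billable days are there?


Start: 2020-01-15 (Wednesday)
End (exclusive): 2020-03-15 (Sunday)
Total calendar days: 60
Full weeks: 60 // 7 = 8 -> 40 weekdays
Remaining 4 days starting on Wednesday:
  Wed(w), Thu(w), Fri(w), Sat(-) -> 3 weekdays
Total business days: 40 + 3 = 43

43


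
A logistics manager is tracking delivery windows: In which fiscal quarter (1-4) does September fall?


Month: September (month 9)
Q1: January-March (months 1-3)
Q2: April-June (months 4-6)
Q3: July-September (months 7-9)
Q4: October-December (months 10-12)
Month 9 falls in Q3

3


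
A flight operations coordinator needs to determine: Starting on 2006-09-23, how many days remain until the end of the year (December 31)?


Start: September 23, 2006
End: December 31, 2006
Days left in September: 7
October: 31
November: 30
December: 31
Sum of remaining months: 92
Total: 7 + 92 = 99

99


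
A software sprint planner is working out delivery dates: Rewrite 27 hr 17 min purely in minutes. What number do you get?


Hours: 27
Extra minutes: 17
Minutes per hour: 60
Hours to minutes: 27 x 60 = 1620
Total: 1620 + 17 = 1637

1637


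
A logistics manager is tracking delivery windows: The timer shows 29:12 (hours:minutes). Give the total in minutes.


Hours: 29
Minutes: 12
Convert hours to minutes: 29 x 60 = 1740
Add remaining minutes: 1740 + 12 = 1752

1752


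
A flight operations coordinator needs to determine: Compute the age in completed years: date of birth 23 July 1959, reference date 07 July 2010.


Birth: 1959-07-23
Reference: 2010-07-07
Year difference: 2010 - 1959 = 51
Has birthday (07-23) occurred by 07-07? No
Birthday not yet reached this year -> subtract 1
Age in full years: 50

50


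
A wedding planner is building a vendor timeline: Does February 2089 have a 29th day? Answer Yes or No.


Year: 2089
Divisible by 4? 2089 / 4 = 522.25 -> No
Not divisible by 4, so NOT a leap year

No


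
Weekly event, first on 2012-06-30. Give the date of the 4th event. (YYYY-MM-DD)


First occurrence: 2012-06-30 (occurrence 1)
Each occurrence is 7 days after the previous.
Occurrence 4 is 3 weeks after the first.
3 weeks = 21 days
2012-06-30 + 21 days = 2012-07-21

2012-07-21


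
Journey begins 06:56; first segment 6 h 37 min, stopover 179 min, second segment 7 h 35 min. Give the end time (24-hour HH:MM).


Depart: 06:56
Leg 1: +397 min -> 13:33
Layover: +179 min -> 16:32
Leg 2: +455 min -> 00:07
Total travel: 1031 minutes = 17h 11m
Arrival: 00:07

00:07


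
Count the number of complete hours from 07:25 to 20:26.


Start: 07:25
End: 20:26
Hour difference: 20 - 7 = 13 hours
Minute difference: 26 - 25 = 1 minutes
Total minutes: 781
Complete hours: 781 / 60 = 13 (remainder 1)

13


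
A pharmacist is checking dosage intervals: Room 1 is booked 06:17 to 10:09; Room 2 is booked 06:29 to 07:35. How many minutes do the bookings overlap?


Interval A: [377, 609] minutes from midnight
Interval B: [389, 455] minutes from midnight
Overlap start = max(377, 389) = 389
Overlap end = min(609, 455) = 455
Overlap = 455 - 389 = 66 minutes

66


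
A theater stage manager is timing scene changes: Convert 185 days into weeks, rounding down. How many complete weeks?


Total days: 185
Days per week: 7
Division: 185 / 7 = 26 remainder 3
Complete weeks: 26
Remaining days: 3

26


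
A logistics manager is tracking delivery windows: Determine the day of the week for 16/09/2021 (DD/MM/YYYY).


Date: 2021-09-16
January 1, 2021 is a Friday
Day of year: 259
Offset from Jan 1: 258 days
258 mod 7 = 6
Result: Thursday

Thursday


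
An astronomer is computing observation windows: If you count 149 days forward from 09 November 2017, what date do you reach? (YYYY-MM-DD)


Start: 2017-11-09
Adding 149 days
Days remaining in November: 21
After November: 128 days still to add
December 2017: 31 days, 97 remaining
January 2018: 31 days, 66 remaining
February 2018: 28 days, 38 remaining
March 2018: 31 days, 7 remaining
Result: 2018-04-07

2018-04-07


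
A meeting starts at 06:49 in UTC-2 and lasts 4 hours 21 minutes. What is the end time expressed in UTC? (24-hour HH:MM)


Start: 06:49 in UTC-2
Step 1 - add duration:
  minutes: 49 + 21 = 70 (carry 1h)
  hours: 6 + 4 + 1 = 11
  end in UTC-2: 11:10
Step 2 - convert UTC-2 -> UTC:
  offset difference: 0 - (-2) = 2 hours
  11 + (2) = 13 -> mod 24 = 13
Result: 13:10 in UTC

13:10


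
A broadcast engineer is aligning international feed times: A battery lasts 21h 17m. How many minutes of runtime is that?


Hours: 21
Extra minutes: 17
Minutes per hour: 60
Hours to minutes: 21 x 60 = 1260
Total: 1260 + 17 = 1277

1277


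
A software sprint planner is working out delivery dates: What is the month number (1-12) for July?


Calendar month order:
6. June
7. July <--
8. August
July is month number 7

7


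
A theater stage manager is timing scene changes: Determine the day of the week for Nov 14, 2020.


Date: 2020-11-14
January 1, 2020 is a Wednesday
Day of year: 319
Offset from Jan 1: 318 days
318 mod 7 = 3
Result: Saturday

Saturday


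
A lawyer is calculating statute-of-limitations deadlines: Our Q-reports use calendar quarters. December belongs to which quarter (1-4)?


Month: December (month 12)
Q1: January-March (months 1-3)
Q2: April-June (months 4-6)
Q3: July-September (months 7-9)
Q4: October-December (months 10-12)
Month 12 falls in Q4

4


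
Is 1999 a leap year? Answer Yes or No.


Year: 1999
Divisible by 4? 1999 / 4 = 499.75 -> No
Not divisible by 4, so NOT a leap year

No


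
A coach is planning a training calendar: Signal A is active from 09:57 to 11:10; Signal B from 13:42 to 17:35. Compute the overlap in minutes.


Interval A: [597, 670] minutes from midnight
Interval B: [822, 1055] minutes from midnight
Overlap start = max(597, 822) = 822
Overlap end = min(670, 1055) = 670
End <= start, so the intervals do not overlap: 0 minutes

0


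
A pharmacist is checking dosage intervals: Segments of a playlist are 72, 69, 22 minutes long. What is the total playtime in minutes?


Durations: 72, 69, 22
Running sum: 72
+ 69 = 141
+ 22 = 163
Total duration: 163 minutes
That is 2 hours and 43 minutes

163


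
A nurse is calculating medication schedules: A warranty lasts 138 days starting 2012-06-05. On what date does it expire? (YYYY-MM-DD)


Start: 2012-06-05
Adding 138 days
Days remaining in June: 25
After June: 113 days still to add
July 2012: 31 days, 82 remaining
August 2012: 31 days, 51 remaining
September 2012: 30 days, 21 remaining
October 2012 has 31 days, need 21
Result: 2012-10-21

2012-10-21


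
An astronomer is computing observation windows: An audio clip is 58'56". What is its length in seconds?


Minutes: 58
Seconds: 56
Convert minutes to seconds: 58 x 60 = 3480
Add remaining seconds: 3480 + 56 = 3536

3536


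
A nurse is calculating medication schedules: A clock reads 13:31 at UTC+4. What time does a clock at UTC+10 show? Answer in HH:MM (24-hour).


Local time: 13:31 at UTC+4 (offset 4h)
Target zone: UTC+10 (offset 10h)
Difference: 10 - (4) = 6 hours
Calculation: 13 + (6) = 19
Result: 19:31

19:31


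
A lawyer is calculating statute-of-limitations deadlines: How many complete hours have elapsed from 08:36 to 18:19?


Start: 08:36
End: 18:19
Hour difference: 18 - 8 = 10 hours
Minute difference: 19 - 36 = -17 minutes
Total minutes: 583
Complete hours: 583 / 60 = 9 (remainder 43)

9


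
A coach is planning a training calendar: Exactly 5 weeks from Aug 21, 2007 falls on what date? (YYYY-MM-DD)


Start: 2007-08-21
Weeks to add: 5
Convert to days: 5 x 7 = 35 days
Add 35 days to 2007-08-21
Result: 2007-09-25

2007-09-25


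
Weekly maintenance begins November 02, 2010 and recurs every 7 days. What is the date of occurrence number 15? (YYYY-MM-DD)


First occurrence: 2010-11-02 (occurrence 1)
Each occurrence is 7 days after the previous.
Occurrence 15 is 14 weeks after the first.
14 weeks = 98 days
2010-11-02 + 98 days = 2011-02-08

2011-02-08


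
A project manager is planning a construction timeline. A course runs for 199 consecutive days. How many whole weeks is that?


Total days: 199
Days per week: 7
Division: 199 / 7 = 28 remainder 3
Complete weeks: 28
Remaining days: 3

28


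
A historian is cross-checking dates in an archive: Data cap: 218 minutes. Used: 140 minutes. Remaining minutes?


Total budget: 218 minutes
Time used: 140 minutes
Remaining: 218 - 140 = 78 minutes
Percent used: 64.2%
Percent remaining: 35.8%

78


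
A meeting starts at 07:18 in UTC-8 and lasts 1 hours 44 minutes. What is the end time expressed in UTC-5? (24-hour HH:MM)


Start: 07:18 in UTC-8
Step 1 - add duration:
  minutes: 18 + 44 = 62 (carry 1h)
  hours: 7 + 1 + 1 = 9
  end in UTC-8: 09:02
Step 2 - convert UTC-8 -> UTC-5:
  offset difference: -5 - (-8) = 3 hours
  9 + (3) = 12 -> mod 24 = 12
Result: 12:02 in UTC-5

12:02


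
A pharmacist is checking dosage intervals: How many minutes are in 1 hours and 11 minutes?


Hours: 1
Minutes: 11
Convert hours to minutes: 1 x 60 = 60
Add remaining minutes: 60 + 11 = 71

71


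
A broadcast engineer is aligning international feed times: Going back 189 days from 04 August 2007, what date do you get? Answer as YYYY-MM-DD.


Start: 2007-08-04
Subtracting 189 days
Days already passed in August: 4
After going back through August: 185 more days to subtract
July 2007: 31 days, 154 remaining
June 2007: 30 days, 124 remaining
May 2007: 31 days, 93 remaining
April 2007: 30 days, 63 remaining
Result: 2007-01-27

2007-01-27


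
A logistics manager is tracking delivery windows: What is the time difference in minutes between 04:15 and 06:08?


Start time: 04:15 = 255 minutes from midnight
End time: 06:08 = 368 minutes from midnight
Difference: 368 - 255 = 113 minutes
That is 1 hours and 53 minutes

113


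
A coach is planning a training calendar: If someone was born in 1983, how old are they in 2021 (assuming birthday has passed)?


Birth year: 1983
Current year: 2021
Age = current year - birth year
Age = 2021 - 1983 = 38

38


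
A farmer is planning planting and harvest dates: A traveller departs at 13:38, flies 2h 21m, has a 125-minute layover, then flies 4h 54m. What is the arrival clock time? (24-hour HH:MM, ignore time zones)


Depart: 13:38
Leg 1: +141 min -> 15:59
Layover: +125 min -> 18:04
Leg 2: +294 min -> 22:58
Total travel: 560 minutes = 9h 20m
Arrival: 22:58

22:58


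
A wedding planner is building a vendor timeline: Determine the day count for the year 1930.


Year: 1930
Check leap year rules:
Divisible by 4? No
1930 is not a leap year
Days: 365

365


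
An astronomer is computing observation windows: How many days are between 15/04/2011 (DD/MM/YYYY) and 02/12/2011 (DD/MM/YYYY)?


Start date: 2011-04-15
End date: 2011-12-02
Apr 2011: +16 days
May 2011: +31 days
Jun 2011: +30 days
... (6 more months)
Total: 231 days

231


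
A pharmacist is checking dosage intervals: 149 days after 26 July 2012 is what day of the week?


Start: 2012-07-26 (Thursday)
Step 1 - find target date: add 149 days
  2012-07-26 + 149 days = 2012-12-22
Step 2 - day of week:
  149 mod 7 = 2
  Thursday + 2 days -> Saturday
Result: Saturday (2012-12-22)

Saturday


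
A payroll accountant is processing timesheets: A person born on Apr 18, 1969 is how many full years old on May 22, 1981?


Birth: 1969-04-18
Reference: 1981-05-22
Year difference: 1981 - 1969 = 12
Has birthday (04-18) occurred by 05-22? Yes
Age in full years: 12

12


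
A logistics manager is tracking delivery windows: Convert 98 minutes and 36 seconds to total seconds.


Minutes: 98
Extra seconds: 36
Seconds per minute: 60
Minutes to seconds: 98 x 60 = 5880
Total: 5880 + 36 = 5916

5916


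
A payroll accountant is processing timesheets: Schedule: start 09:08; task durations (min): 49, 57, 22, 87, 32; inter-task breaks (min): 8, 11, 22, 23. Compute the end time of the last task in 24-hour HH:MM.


Start: 09:08 = 548 min from midnight
  after task 1 (49 min): 09:57
  after break (8 min): 10:05
  after task 2 (57 min): 11:02
  after break (11 min): 11:13
  after task 3 (22 min): 11:35
  after break (22 min): 11:57
  after task 4 (87 min): 13:24
  after break (23 min): 13:47
  after task 5 (32 min): 14:19
Total elapsed: 311 minutes
End time: 14:19

14:19


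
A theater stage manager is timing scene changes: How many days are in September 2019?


Month: September
Year: 2019
September is a 30-day month
Total: 30 days

30


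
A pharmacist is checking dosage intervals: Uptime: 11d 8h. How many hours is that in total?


Days: 11
Extra hours: 8
Hours per day: 24
Days to hours: 11 x 24 = 264
Total: 264 + 8 = 272

272


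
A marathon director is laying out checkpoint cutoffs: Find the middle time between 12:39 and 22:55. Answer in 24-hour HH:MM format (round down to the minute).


Start time: 12:39 = 759 minutes from midnight
End time: 22:55 = 1375 minutes from midnight
Sum: 759 + 1375 = 2134
Midpoint: 2134 / 2 = 1067 minutes
Convert: 1067 / 60 = 17 hours, 47 minutes
Result: 17:47

17:47


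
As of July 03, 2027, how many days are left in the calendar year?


Start: July 03, 2027
End: December 31, 2027
Days left in July: 28
August: 31
September: 30
October: 31
November: 30
... plus remaining months
Sum of remaining months: 153
Total: 28 + 153 = 181

181


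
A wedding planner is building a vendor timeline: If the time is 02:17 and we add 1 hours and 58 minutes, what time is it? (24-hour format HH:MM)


Start time: 02:17
Adding: 1 hours 58 minutes
Minutes: 17 + 58 = 75
Minute overflow: 75 >= 60, so carry 1 hour, minutes = 15
Hours: 2 + 1 + 1 = 4
Result: 04:15

04:15


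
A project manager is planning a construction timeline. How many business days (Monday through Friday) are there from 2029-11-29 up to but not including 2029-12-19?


Start: 2029-11-29 (Thursday)
End (exclusive): 2029-12-19 (Wednesday)
Total calendar days: 20
Full weeks: 20 // 7 = 2 -> 10 weekdays
Remaining 6 days starting on Thursday:
  Thu(w), Fri(w), Sat(-), Sun(-), Mon(w), Tue(w) -> 4 weekdays
Total business days: 10 + 4 = 14

14


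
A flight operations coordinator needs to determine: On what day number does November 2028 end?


Month: November
Year: 2028
November is a 30-day month
Total: 30 days

30


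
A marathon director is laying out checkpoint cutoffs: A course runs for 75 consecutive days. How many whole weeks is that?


Total days: 75
Days per week: 7
Division: 75 / 7 = 10 remainder 5
Complete weeks: 10
Remaining days: 5

10


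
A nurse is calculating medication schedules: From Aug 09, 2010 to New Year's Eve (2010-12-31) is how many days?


Start: August 09, 2010
End: December 31, 2010
Days left in August: 22
September: 30
October: 31
November: 30
December: 31
Sum of remaining months: 122
Total: 22 + 122 = 144

144


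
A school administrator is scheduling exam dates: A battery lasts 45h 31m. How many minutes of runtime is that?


Hours: 45
Extra minutes: 31
Minutes per hour: 60
Hours to minutes: 45 x 60 = 2700
Total: 2700 + 31 = 2731

2731


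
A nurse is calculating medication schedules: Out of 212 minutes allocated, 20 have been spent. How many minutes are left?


Total budget: 212 minutes
Time used: 20 minutes
Remaining: 212 - 20 = 192 minutes
Percent used: 9.4%
Percent remaining: 90.6%

192


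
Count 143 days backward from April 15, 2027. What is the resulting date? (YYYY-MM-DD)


Start: 2027-04-15
Subtracting 143 days
Days already passed in April: 15
After going back through April: 128 more days to subtract
March 2027: 31 days, 97 remaining
February 2027: 28 days, 69 remaining
January 2027: 31 days, 38 remaining
December 2026: 31 days, 7 remaining
Result: 2026-11-23

2026-11-23


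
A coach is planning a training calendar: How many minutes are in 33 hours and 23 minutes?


Hours: 33
Minutes: 23
Convert hours to minutes: 33 x 60 = 1980
Add remaining minutes: 1980 + 23 = 2003

2003


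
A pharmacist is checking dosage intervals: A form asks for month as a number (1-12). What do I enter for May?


Calendar month order:
4. April
5. May <--
6. June
May is month number 5

5


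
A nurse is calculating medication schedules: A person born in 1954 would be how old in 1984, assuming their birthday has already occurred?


Birth year: 1954
Current year: 1984
Age = current year - birth year
Age = 1984 - 1954 = 30

30


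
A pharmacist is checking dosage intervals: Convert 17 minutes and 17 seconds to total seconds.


Minutes: 17
Extra seconds: 17
Seconds per minute: 60
Minutes to seconds: 17 x 60 = 1020
Total: 1020 + 17 = 1037

1037


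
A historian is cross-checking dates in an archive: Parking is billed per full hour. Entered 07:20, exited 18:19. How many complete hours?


Start: 07:20
End: 18:19
Hour difference: 18 - 7 = 11 hours
Minute difference: 19 - 20 = -1 minutes
Total minutes: 659
Complete hours: 659 / 60 = 10 (remainder 59)

10


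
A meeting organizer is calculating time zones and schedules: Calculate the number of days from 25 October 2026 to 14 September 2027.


Start date: 2026-10-25
End date: 2027-09-14
Oct 2026: +7 days
Nov 2026: +30 days
Dec 2026: +31 days
... (9 more months)
Total: 324 days

324


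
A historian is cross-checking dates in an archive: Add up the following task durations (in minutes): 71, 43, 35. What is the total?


Durations: 71, 43, 35
Running sum: 71
+ 43 = 114
+ 35 = 149
Total duration: 149 minutes
That is 2 hours and 29 minutes

149


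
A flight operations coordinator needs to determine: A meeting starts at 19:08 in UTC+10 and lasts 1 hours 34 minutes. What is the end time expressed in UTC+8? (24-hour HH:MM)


Start: 19:08 in UTC+10
Step 1 - add duration:
  minutes: 8 + 34 = 42
  hours: 19 + 1 + 0 = 20
  end in UTC+10: 20:42
Step 2 - convert UTC+10 -> UTC+8:
  offset difference: 8 - (10) = -2 hours
  20 + (-2) = 18 -> mod 24 = 18
Result: 18:42 in UTC+8

18:42


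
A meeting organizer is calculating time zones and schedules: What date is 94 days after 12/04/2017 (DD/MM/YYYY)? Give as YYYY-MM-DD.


Start: 2017-04-12
Adding 94 days
Days remaining in April: 18
After April: 76 days still to add
May 2017: 31 days, 45 remaining
June 2017: 30 days, 15 remaining
July 2017 has 31 days, need 15
Result: 2017-07-15

2017-07-15


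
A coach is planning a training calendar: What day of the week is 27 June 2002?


Date: 2002-06-27
January 1, 2002 is a Tuesday
Day of year: 178
Offset from Jan 1: 177 days
177 mod 7 = 2
Result: Thursday

Thursday


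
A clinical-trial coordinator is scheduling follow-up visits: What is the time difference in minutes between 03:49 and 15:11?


Start time: 03:49 = 229 minutes from midnight
End time: 15:11 = 911 minutes from midnight
Difference: 911 - 229 = 682 minutes
That is 11 hours and 22 minutes

682


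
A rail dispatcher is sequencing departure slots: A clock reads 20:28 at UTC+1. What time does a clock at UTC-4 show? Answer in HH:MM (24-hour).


Local time: 20:28 at UTC+1 (offset 1h)
Target zone: UTC-4 (offset -4h)
Difference: -4 - (1) = -5 hours
Calculation: 20 + (-5) = 15
Result: 15:28

15:28


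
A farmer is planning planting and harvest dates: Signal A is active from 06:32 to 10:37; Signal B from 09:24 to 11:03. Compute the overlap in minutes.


Interval A: [392, 637] minutes from midnight
Interval B: [564, 663] minutes from midnight
Overlap start = max(392, 564) = 564
Overlap end = min(637, 663) = 637
Overlap = 637 - 564 = 73 minutes

73


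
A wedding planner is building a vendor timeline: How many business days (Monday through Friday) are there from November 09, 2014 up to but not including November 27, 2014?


Start: 2014-11-09 (Sunday)
End (exclusive): 2014-11-27 (Thursday)
Total calendar days: 18
Full weeks: 18 // 7 = 2 -> 10 weekdays
Remaining 4 days starting on Sunday:
  Sun(-), Mon(w), Tue(w), Wed(w) -> 3 weekdays
Total business days: 10 + 3 = 13

13


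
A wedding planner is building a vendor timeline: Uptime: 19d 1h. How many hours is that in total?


Days: 19
Extra hours: 1
Hours per day: 24
Days to hours: 19 x 24 = 456
Total: 456 + 1 = 457

457


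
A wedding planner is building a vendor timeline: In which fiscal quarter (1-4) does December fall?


Month: December (month 12)
Q1: January-March (months 1-3)
Q2: April-June (months 4-6)
Q3: July-September (months 7-9)
Q4: October-December (months 10-12)
Month 12 falls in Q4

4


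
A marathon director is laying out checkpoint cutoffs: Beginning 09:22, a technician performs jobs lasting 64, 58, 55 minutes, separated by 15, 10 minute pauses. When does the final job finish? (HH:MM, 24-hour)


Start: 09:22 = 562 min from midnight
  after task 1 (64 min): 10:26
  after break (15 min): 10:41
  after task 2 (58 min): 11:39
  after break (10 min): 11:49
  after task 3 (55 min): 12:44
Total elapsed: 202 minutes
End time: 12:44

12:44


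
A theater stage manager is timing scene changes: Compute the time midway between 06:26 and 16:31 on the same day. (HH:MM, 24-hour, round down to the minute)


Start time: 06:26 = 386 minutes from midnight
End time: 16:31 = 991 minutes from midnight
Sum: 386 + 991 = 1377
Midpoint: 1377 / 2 = 688 minutes
Convert: 688 / 60 = 11 hours, 28 minutes
Result: 11:28

11:28


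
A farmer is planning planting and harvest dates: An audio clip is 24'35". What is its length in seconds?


Minutes: 24
Seconds: 35
Convert minutes to seconds: 24 x 60 = 1440
Add remaining seconds: 1440 + 35 = 1475

1475


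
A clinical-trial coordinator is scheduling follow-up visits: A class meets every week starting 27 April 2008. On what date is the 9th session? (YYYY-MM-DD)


First occurrence: 2008-04-27 (occurrence 1)
Each occurrence is 7 days after the previous.
Occurrence 9 is 8 weeks after the first.
8 weeks = 56 days
2008-04-27 + 56 days = 2008-06-22

2008-06-22


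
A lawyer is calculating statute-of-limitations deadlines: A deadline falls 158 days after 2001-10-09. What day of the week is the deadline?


Start: 2001-10-09 (Tuesday)
Step 1 - find target date: add 158 days
  2001-10-09 + 158 days = 2002-03-16
Step 2 - day of week:
  158 mod 7 = 4
  Tuesday + 4 days -> Saturday
Result: Saturday (2002-03-16)

Saturday


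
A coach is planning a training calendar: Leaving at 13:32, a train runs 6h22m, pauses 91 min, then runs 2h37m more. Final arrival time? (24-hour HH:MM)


Depart: 13:32
Leg 1: +382 min -> 19:54
Layover: +91 min -> 21:25
Leg 2: +157 min -> 00:02
Total travel: 630 minutes = 10h 30m
Arrival: 00:02

00:02


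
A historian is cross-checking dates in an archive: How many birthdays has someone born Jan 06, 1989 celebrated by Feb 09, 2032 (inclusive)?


Birth: 1989-01-06
Reference: 2032-02-09
Year difference: 2032 - 1989 = 43
Has birthday (01-06) occurred by 02-09? Yes
Age in full years: 43

43


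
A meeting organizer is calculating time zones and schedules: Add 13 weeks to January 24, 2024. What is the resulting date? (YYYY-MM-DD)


Start: 2024-01-24
Weeks to add: 13
Convert to days: 13 x 7 = 91 days
Add 91 days to 2024-01-24
Result: 2024-04-24

2024-04-24


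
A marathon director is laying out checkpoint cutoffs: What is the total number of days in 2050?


Year: 2050
Check leap year rules:
Divisible by 4? No
2050 is not a leap year
Days: 365

365


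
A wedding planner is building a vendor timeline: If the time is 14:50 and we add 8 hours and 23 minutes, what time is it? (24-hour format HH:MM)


Start time: 14:50
Adding: 8 hours 23 minutes
Minutes: 50 + 23 = 73
Minute overflow: 73 >= 60, so carry 1 hour, minutes = 13
Hours: 14 + 8 + 1 = 23
Result: 23:13

23:13


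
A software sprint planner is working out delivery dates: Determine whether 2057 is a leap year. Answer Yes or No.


Year: 2057
Divisible by 4? 2057 / 4 = 514.25 -> No
Not divisible by 4, so NOT a leap year

No


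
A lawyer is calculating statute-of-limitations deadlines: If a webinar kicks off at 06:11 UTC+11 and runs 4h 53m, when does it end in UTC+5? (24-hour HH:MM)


Start: 06:11 in UTC+11
Step 1 - add duration:
  minutes: 11 + 53 = 64 (carry 1h)
  hours: 6 + 4 + 1 = 11
  end in UTC+11: 11:04
Step 2 - convert UTC+11 -> UTC+5:
  offset difference: 5 - (11) = -6 hours
  11 + (-6) = 5 -> mod 24 = 5
Result: 05:04 in UTC+5

05:04


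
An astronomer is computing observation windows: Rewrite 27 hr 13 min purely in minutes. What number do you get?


Hours: 27
Extra minutes: 13
Minutes per hour: 60
Hours to minutes: 27 x 60 = 1620
Total: 1620 + 13 = 1633

1633


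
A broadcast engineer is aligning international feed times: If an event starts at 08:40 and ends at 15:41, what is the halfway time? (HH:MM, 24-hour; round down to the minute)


Start time: 08:40 = 520 minutes from midnight
End time: 15:41 = 941 minutes from midnight
Sum: 520 + 941 = 1461
Midpoint: 1461 / 2 = 730 minutes
Convert: 730 / 60 = 12 hours, 10 minutes
Result: 12:10

12:10
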